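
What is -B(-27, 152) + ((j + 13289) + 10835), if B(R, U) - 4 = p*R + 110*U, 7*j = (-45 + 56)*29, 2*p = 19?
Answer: 107829/14 ≈ 7702.1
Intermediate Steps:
p = 19/2 (p = (½)*19 = 19/2 ≈ 9.5000)
j = 319/7 (j = ((-45 + 56)*29)/7 = (11*29)/7 = (⅐)*319 = 319/7 ≈ 45.571)
B(R, U) = 4 + 110*U + 19*R/2 (B(R, U) = 4 + (19*R/2 + 110*U) = 4 + (110*U + 19*R/2) = 4 + 110*U + 19*R/2)
-B(-27, 152) + ((j + 13289) + 10835) = -(4 + 110*152 + (19/2)*(-27)) + ((319/7 + 13289) + 10835) = -(4 + 16720 - 513/2) + (93342/7 + 10835) = -1*32935/2 + 169187/7 = -32935/2 + 169187/7 = 107829/14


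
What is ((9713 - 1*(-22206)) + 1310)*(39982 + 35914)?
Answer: 2521948184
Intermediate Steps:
((9713 - 1*(-22206)) + 1310)*(39982 + 35914) = ((9713 + 22206) + 1310)*75896 = (31919 + 1310)*75896 = 33229*75896 = 2521948184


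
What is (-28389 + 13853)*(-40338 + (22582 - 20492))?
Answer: 555972928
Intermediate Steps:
(-28389 + 13853)*(-40338 + (22582 - 20492)) = -14536*(-40338 + 2090) = -14536*(-38248) = 555972928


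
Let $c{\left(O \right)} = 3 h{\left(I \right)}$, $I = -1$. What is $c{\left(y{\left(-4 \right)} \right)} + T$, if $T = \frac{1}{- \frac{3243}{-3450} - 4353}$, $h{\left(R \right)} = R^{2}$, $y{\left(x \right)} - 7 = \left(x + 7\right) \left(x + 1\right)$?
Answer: $\frac{652759}{217603} \approx 2.9998$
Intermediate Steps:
$y{\left(x \right)} = 7 + \left(1 + x\right) \left(7 + x\right)$ ($y{\left(x \right)} = 7 + \left(x + 7\right) \left(x + 1\right) = 7 + \left(7 + x\right) \left(1 + x\right) = 7 + \left(1 + x\right) \left(7 + x\right)$)
$T = - \frac{50}{217603}$ ($T = \frac{1}{\left(-3243\right) \left(- \frac{1}{3450}\right) - 4353} = \frac{1}{\frac{47}{50} - 4353} = \frac{1}{- \frac{217603}{50}} = - \frac{50}{217603} \approx -0.00022978$)
$c{\left(O \right)} = 3$ ($c{\left(O \right)} = 3 \left(-1\right)^{2} = 3 \cdot 1 = 3$)
$c{\left(y{\left(-4 \right)} \right)} + T = 3 - \frac{50}{217603} = \frac{652759}{217603}$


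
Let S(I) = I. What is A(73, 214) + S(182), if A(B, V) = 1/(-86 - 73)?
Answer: 28937/159 ≈ 181.99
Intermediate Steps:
A(B, V) = -1/159 (A(B, V) = 1/(-159) = -1/159)
A(73, 214) + S(182) = -1/159 + 182 = 28937/159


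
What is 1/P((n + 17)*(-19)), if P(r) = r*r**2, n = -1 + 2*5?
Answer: -1/120553784 ≈ -8.2950e-9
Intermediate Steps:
n = 9 (n = -1 + 10 = 9)
P(r) = r**3
1/P((n + 17)*(-19)) = 1/(((9 + 17)*(-19))**3) = 1/((26*(-19))**3) = 1/((-494)**3) = 1/(-120553784) = -1/120553784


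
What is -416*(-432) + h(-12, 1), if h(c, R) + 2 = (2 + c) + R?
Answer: 179701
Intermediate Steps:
h(c, R) = R + c (h(c, R) = -2 + ((2 + c) + R) = -2 + (2 + R + c) = R + c)
-416*(-432) + h(-12, 1) = -416*(-432) + (1 - 12) = 179712 - 11 = 179701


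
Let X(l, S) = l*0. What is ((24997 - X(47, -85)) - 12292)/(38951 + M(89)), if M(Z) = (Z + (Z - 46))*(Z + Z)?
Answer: 165/811 ≈ 0.20345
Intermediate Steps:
X(l, S) = 0
M(Z) = 2*Z*(-46 + 2*Z) (M(Z) = (Z + (-46 + Z))*(2*Z) = (-46 + 2*Z)*(2*Z) = 2*Z*(-46 + 2*Z))
((24997 - X(47, -85)) - 12292)/(38951 + M(89)) = ((24997 - 1*0) - 12292)/(38951 + 4*89*(-23 + 89)) = ((24997 + 0) - 12292)/(38951 + 4*89*66) = (24997 - 12292)/(38951 + 23496) = 12705/62447 = 12705*(1/62447) = 165/811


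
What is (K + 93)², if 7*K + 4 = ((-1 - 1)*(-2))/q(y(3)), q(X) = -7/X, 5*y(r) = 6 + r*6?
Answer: 508457401/60025 ≈ 8470.8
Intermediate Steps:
y(r) = 6/5 + 6*r/5 (y(r) = (6 + r*6)/5 = (6 + 6*r)/5 = 6/5 + 6*r/5)
K = -236/245 (K = -4/7 + (((-1 - 1)*(-2))/((-7/(6/5 + (6/5)*3))))/7 = -4/7 + ((-2*(-2))/((-7/(6/5 + 18/5))))/7 = -4/7 + (4/((-7/24/5)))/7 = -4/7 + (4/((-7*5/24)))/7 = -4/7 + (4/(-35/24))/7 = -4/7 + (4*(-24/35))/7 = -4/7 + (⅐)*(-96/35) = -4/7 - 96/245 = -236/245 ≈ -0.96327)
(K + 93)² = (-236/245 + 93)² = (22549/245)² = 508457401/60025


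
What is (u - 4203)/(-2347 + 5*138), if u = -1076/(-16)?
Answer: 16543/6628 ≈ 2.4959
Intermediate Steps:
u = 269/4 (u = -1076*(-1/16) = 269/4 ≈ 67.250)
(u - 4203)/(-2347 + 5*138) = (269/4 - 4203)/(-2347 + 5*138) = -16543/(4*(-2347 + 690)) = -16543/4/(-1657) = -16543/4*(-1/1657) = 16543/6628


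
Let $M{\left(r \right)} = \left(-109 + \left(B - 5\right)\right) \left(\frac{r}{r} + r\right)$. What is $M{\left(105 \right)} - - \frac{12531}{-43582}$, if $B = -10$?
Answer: $- \frac{572854339}{43582} \approx -13144.0$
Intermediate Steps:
$M{\left(r \right)} = -124 - 124 r$ ($M{\left(r \right)} = \left(-109 - 15\right) \left(\frac{r}{r} + r\right) = \left(-109 - 15\right) \left(1 + r\right) = - 124 \left(1 + r\right) = -124 - 124 r$)
$M{\left(105 \right)} - - \frac{12531}{-43582} = \left(-124 - 13020\right) - - \frac{12531}{-43582} = \left(-124 - 13020\right) - \left(-12531\right) \left(- \frac{1}{43582}\right) = -13144 - \frac{12531}{43582} = - \frac{572854339}{43582}$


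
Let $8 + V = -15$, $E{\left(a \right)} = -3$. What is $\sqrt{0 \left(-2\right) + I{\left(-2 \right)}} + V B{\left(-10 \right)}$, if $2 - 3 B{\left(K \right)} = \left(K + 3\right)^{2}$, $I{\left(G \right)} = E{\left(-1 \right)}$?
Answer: $\frac{1081}{3} + i \sqrt{3} \approx 360.33 + 1.732 i$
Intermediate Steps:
$I{\left(G \right)} = -3$
$V = -23$ ($V = -8 - 15 = -23$)
$B{\left(K \right)} = \frac{2}{3} - \frac{\left(3 + K\right)^{2}}{3}$ ($B{\left(K \right)} = \frac{2}{3} - \frac{\left(K + 3\right)^{2}}{3} = \frac{2}{3} - \frac{\left(3 + K\right)^{2}}{3}$)
$\sqrt{0 \left(-2\right) + I{\left(-2 \right)}} + V B{\left(-10 \right)} = \sqrt{0 \left(-2\right) - 3} - 23 \left(\frac{2}{3} - \frac{\left(3 - 10\right)^{2}}{3}\right) = \sqrt{0 - 3} - 23 \left(\frac{2}{3} - \frac{\left(-7\right)^{2}}{3}\right) = \sqrt{-3} - 23 \left(\frac{2}{3} - \frac{49}{3}\right) = i \sqrt{3} - 23 \left(\frac{2}{3} - \frac{49}{3}\right) = i \sqrt{3} - - \frac{1081}{3} = i \sqrt{3} + \frac{1081}{3} = \frac{1081}{3} + i \sqrt{3}$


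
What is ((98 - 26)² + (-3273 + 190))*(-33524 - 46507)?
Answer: -168145131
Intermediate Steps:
((98 - 26)² + (-3273 + 190))*(-33524 - 46507) = (72² - 3083)*(-80031) = (5184 - 3083)*(-80031) = 2101*(-80031) = -168145131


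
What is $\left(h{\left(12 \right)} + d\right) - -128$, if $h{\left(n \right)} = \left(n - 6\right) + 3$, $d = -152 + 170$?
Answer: $155$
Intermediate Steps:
$d = 18$
$h{\left(n \right)} = -3 + n$ ($h{\left(n \right)} = \left(-6 + n\right) + 3 = -3 + n$)
$\left(h{\left(12 \right)} + d\right) - -128 = \left(\left(-3 + 12\right) + 18\right) - -128 = \left(9 + 18\right) + 128 = 27 + 128 = 155$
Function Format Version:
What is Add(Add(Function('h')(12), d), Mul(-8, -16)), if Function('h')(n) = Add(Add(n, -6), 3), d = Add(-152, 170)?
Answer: 155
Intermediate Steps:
d = 18
Function('h')(n) = Add(-3, n) (Function('h')(n) = Add(Add(-6, n), 3) = Add(-3, n))
Add(Add(Function('h')(12), d), Mul(-8, -16)) = Add(Add(Add(-3, 12), 18), Mul(-8, -16)) = Add(Add(9, 18), 128) = Add(27, 128) = 155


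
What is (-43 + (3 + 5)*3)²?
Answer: 361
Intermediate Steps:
(-43 + (3 + 5)*3)² = (-43 + 8*3)² = (-43 + 24)² = (-19)² = 361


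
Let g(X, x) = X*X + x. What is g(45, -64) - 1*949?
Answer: 1012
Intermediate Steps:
g(X, x) = x + X**2 (g(X, x) = X**2 + x = x + X**2)
g(45, -64) - 1*949 = (-64 + 45**2) - 1*949 = (-64 + 2025) - 949 = 1961 - 949 = 1012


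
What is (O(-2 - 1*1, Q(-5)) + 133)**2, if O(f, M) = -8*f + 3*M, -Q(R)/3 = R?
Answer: 40804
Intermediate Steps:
Q(R) = -3*R
(O(-2 - 1*1, Q(-5)) + 133)**2 = ((-8*(-2 - 1*1) + 3*(-3*(-5))) + 133)**2 = ((-8*(-2 - 1) + 3*15) + 133)**2 = ((-8*(-3) + 45) + 133)**2 = ((24 + 45) + 133)**2 = (69 + 133)**2 = 202**2 = 40804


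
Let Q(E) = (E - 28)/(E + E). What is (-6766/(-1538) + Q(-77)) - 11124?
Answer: -188109871/16918 ≈ -11119.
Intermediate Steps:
Q(E) = (-28 + E)/(2*E) (Q(E) = (-28 + E)/((2*E)) = (-28 + E)*(1/(2*E)) = (-28 + E)/(2*E))
(-6766/(-1538) + Q(-77)) - 11124 = (-6766/(-1538) + (½)*(-28 - 77)/(-77)) - 11124 = (-6766*(-1/1538) + (½)*(-1/77)*(-105)) - 11124 = (3383/769 + 15/22) - 11124 = 85961/16918 - 11124 = -188109871/16918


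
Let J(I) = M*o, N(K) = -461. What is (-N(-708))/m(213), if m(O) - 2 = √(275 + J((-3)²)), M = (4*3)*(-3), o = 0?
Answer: -922/271 + 2305*√11/271 ≈ 24.807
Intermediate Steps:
M = -36 (M = 12*(-3) = -36)
J(I) = 0 (J(I) = -36*0 = 0)
m(O) = 2 + 5*√11 (m(O) = 2 + √(275 + 0) = 2 + √275 = 2 + 5*√11)
(-N(-708))/m(213) = (-1*(-461))/(2 + 5*√11) = 461/(2 + 5*√11)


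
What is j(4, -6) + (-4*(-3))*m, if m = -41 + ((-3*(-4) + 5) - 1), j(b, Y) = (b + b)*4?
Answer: -268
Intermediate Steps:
j(b, Y) = 8*b (j(b, Y) = (2*b)*4 = 8*b)
m = -25 (m = -41 + ((12 + 5) - 1) = -41 + (17 - 1) = -41 + 16 = -25)
j(4, -6) + (-4*(-3))*m = 8*4 - 4*(-3)*(-25) = 32 + 12*(-25) = 32 - 300 = -268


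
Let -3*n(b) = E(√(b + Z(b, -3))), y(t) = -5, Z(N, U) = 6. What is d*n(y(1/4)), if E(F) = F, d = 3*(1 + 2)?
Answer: -3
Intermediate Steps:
d = 9 (d = 3*3 = 9)
n(b) = -√(6 + b)/3 (n(b) = -√(b + 6)/3 = -√(6 + b)/3)
d*n(y(1/4)) = 9*(-√(6 - 5)/3) = 9*(-√1/3) = 9*(-⅓*1) = 9*(-⅓) = -3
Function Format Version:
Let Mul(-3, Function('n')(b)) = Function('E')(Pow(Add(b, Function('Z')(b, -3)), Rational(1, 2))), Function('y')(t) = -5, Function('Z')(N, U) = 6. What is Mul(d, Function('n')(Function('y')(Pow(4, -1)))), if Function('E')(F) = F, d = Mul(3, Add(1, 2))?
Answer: -3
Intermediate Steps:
d = 9 (d = Mul(3, 3) = 9)
Function('n')(b) = Mul(Rational(-1, 3), Pow(Add(6, b), Rational(1, 2))) (Function('n')(b) = Mul(Rational(-1, 3), Pow(Add(b, 6), Rational(1, 2))) = Mul(Rational(-1, 3), Pow(Add(6, b), Rational(1, 2))))
Mul(d, Function('n')(Function('y')(Pow(4, -1)))) = Mul(9, Mul(Rational(-1, 3), Pow(Add(6, -5), Rational(1, 2)))) = Mul(9, Mul(Rational(-1, 3), Pow(1, Rational(1, 2)))) = Mul(9, Mul(Rational(-1, 3), 1)) = Mul(9, Rational(-1, 3)) = -3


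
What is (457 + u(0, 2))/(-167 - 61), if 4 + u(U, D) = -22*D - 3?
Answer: -203/114 ≈ -1.7807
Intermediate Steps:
u(U, D) = -7 - 22*D (u(U, D) = -4 + (-22*D - 3) = -4 + (-3 - 22*D) = -7 - 22*D)
(457 + u(0, 2))/(-167 - 61) = (457 + (-7 - 22*2))/(-167 - 61) = (457 + (-7 - 44))/(-228) = (457 - 51)*(-1/228) = 406*(-1/228) = -203/114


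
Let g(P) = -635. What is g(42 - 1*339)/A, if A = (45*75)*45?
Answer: -127/30375 ≈ -0.0041811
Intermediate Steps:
A = 151875 (A = 3375*45 = 151875)
g(42 - 1*339)/A = -635/151875 = -635*1/151875 = -127/30375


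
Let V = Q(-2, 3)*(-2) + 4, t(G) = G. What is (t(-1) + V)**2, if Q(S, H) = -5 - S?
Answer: 81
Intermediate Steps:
V = 10 (V = (-5 - 1*(-2))*(-2) + 4 = (-5 + 2)*(-2) + 4 = -3*(-2) + 4 = 6 + 4 = 10)
(t(-1) + V)**2 = (-1 + 10)**2 = 9**2 = 81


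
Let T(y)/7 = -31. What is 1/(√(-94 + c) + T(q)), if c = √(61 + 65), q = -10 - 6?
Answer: -1/(217 - I*√(94 - 3*√14)) ≈ -0.0046002 - 0.00019287*I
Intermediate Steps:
q = -16
T(y) = -217 (T(y) = 7*(-31) = -217)
c = 3*√14 (c = √126 = 3*√14 ≈ 11.225)
1/(√(-94 + c) + T(q)) = 1/(√(-94 + 3*√14) - 217) = 1/(-217 + √(-94 + 3*√14))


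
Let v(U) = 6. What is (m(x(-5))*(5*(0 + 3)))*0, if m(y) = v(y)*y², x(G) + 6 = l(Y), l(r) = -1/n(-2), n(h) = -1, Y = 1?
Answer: 0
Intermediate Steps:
l(r) = 1 (l(r) = -1/(-1) = -1*(-1) = 1)
x(G) = -5 (x(G) = -6 + 1 = -5)
m(y) = 6*y²
(m(x(-5))*(5*(0 + 3)))*0 = ((6*(-5)²)*(5*(0 + 3)))*0 = ((6*25)*(5*3))*0 = (150*15)*0 = 2250*0 = 0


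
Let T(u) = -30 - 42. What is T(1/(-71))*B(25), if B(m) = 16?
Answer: -1152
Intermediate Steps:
T(u) = -72
T(1/(-71))*B(25) = -72*16 = -1152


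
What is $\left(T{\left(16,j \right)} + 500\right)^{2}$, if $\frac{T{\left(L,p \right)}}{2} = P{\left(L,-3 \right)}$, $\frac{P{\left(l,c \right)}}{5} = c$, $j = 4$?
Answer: $220900$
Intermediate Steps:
$P{\left(l,c \right)} = 5 c$
$T{\left(L,p \right)} = -30$ ($T{\left(L,p \right)} = 2 \cdot 5 \left(-3\right) = 2 \left(-15\right) = -30$)
$\left(T{\left(16,j \right)} + 500\right)^{2} = \left(-30 + 500\right)^{2} = 470^{2} = 220900$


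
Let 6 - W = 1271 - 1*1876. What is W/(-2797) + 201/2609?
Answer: -1031902/7297373 ≈ -0.14141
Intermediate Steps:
W = 611 (W = 6 - (1271 - 1*1876) = 6 - (1271 - 1876) = 6 - 1*(-605) = 6 + 605 = 611)
W/(-2797) + 201/2609 = 611/(-2797) + 201/2609 = 611*(-1/2797) + 201*(1/2609) = -611/2797 + 201/2609 = -1031902/7297373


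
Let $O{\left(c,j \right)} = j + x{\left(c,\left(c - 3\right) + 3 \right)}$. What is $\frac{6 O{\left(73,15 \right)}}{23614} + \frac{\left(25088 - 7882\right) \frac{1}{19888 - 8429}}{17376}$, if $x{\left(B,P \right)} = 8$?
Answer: $\frac{995846467}{167922176592} \approx 0.0059304$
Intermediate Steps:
$O{\left(c,j \right)} = 8 + j$ ($O{\left(c,j \right)} = j + 8 = 8 + j$)
$\frac{6 O{\left(73,15 \right)}}{23614} + \frac{\left(25088 - 7882\right) \frac{1}{19888 - 8429}}{17376} = \frac{6 \left(8 + 15\right)}{23614} + \frac{\left(25088 - 7882\right) \frac{1}{19888 - 8429}}{17376} = 6 \cdot 23 \cdot \frac{1}{23614} + \frac{17206}{11459} \cdot \frac{1}{17376} = 138 \cdot \frac{1}{23614} + 17206 \cdot \frac{1}{11459} \cdot \frac{1}{17376} = \frac{69}{11807} + \frac{2458}{1637} \cdot \frac{1}{17376} = \frac{69}{11807} + \frac{1229}{14222256} = \frac{995846467}{167922176592}$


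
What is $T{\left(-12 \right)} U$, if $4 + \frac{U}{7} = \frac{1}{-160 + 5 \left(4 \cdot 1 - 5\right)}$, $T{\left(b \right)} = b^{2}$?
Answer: $- \frac{222096}{55} \approx -4038.1$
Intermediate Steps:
$U = - \frac{4627}{165}$ ($U = -28 + \frac{7}{-160 + 5 \left(4 \cdot 1 - 5\right)} = -28 + \frac{7}{-160 + 5 \left(4 - 5\right)} = -28 + \frac{7}{-160 + 5 \left(-1\right)} = -28 + \frac{7}{-160 - 5} = -28 + \frac{7}{-165} = -28 + 7 \left(- \frac{1}{165}\right) = -28 - \frac{7}{165} = - \frac{4627}{165} \approx -28.042$)
$T{\left(-12 \right)} U = \left(-12\right)^{2} \left(- \frac{4627}{165}\right) = 144 \left(- \frac{4627}{165}\right) = - \frac{222096}{55}$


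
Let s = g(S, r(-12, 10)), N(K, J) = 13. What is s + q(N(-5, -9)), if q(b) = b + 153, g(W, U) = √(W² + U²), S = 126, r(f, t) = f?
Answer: 166 + 6*√445 ≈ 292.57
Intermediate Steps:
g(W, U) = √(U² + W²)
s = 6*√445 (s = √((-12)² + 126²) = √(144 + 15876) = √16020 = 6*√445 ≈ 126.57)
q(b) = 153 + b
s + q(N(-5, -9)) = 6*√445 + (153 + 13) = 6*√445 + 166 = 166 + 6*√445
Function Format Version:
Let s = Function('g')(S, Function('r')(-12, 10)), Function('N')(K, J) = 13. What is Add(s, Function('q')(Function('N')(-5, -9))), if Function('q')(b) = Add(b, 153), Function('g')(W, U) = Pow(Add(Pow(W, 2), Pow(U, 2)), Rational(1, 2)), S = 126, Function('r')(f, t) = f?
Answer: Add(166, Mul(6, Pow(445, Rational(1, 2)))) ≈ 292.57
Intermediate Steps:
Function('g')(W, U) = Pow(Add(Pow(U, 2), Pow(W, 2)), Rational(1, 2))
s = Mul(6, Pow(445, Rational(1, 2))) (s = Pow(Add(Pow(-12, 2), Pow(126, 2)), Rational(1, 2)) = Pow(Add(144, 15876), Rational(1, 2)) = Pow(16020, Rational(1, 2)) = Mul(6, Pow(445, Rational(1, 2))) ≈ 126.57)
Function('q')(b) = Add(153, b)
Add(s, Function('q')(Function('N')(-5, -9))) = Add(Mul(6, Pow(445, Rational(1, 2))), Add(153, 13)) = Add(Mul(6, Pow(445, Rational(1, 2))), 166) = Add(166, Mul(6, Pow(445, Rational(1, 2))))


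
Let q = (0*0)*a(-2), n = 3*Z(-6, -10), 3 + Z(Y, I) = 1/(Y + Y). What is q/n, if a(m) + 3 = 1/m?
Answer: 0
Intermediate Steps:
Z(Y, I) = -3 + 1/(2*Y) (Z(Y, I) = -3 + 1/(Y + Y) = -3 + 1/(2*Y))
a(m) = -3 + 1/m
n = -37/4 (n = 3*(-3 + (½)/(-6)) = 3*(-3 + (½)*(-⅙)) = 3*(-3 - 1/12) = 3*(-37/12) = -37/4 ≈ -9.2500)
q = 0 (q = (0*0)*(-3 + 1/(-2)) = 0*(-3 - ½) = 0*(-7/2) = 0)
q/n = 0/(-37/4) = -4/37*0 = 0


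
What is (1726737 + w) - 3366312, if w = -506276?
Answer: -2145851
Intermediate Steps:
(1726737 + w) - 3366312 = (1726737 - 506276) - 3366312 = 1220461 - 3366312 = -2145851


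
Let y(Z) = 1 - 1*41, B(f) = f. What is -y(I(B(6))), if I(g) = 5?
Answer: 40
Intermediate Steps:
y(Z) = -40 (y(Z) = 1 - 41 = -40)
-y(I(B(6))) = -1*(-40) = 40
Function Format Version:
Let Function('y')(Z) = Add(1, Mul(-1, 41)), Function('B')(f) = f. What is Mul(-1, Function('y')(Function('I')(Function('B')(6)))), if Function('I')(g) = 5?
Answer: 40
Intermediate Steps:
Function('y')(Z) = -40 (Function('y')(Z) = Add(1, -41) = -40)
Mul(-1, Function('y')(Function('I')(Function('B')(6)))) = Mul(-1, -40) = 40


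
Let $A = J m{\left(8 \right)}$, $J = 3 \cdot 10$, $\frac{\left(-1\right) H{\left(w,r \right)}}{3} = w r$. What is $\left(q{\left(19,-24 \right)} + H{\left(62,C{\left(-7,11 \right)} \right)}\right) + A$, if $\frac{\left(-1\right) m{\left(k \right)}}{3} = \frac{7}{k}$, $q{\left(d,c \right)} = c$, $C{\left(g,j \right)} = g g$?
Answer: $- \frac{36867}{4} \approx -9216.8$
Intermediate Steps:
$C{\left(g,j \right)} = g^{2}$
$m{\left(k \right)} = - \frac{21}{k}$ ($m{\left(k \right)} = - 3 \frac{7}{k} = - \frac{21}{k}$)
$H{\left(w,r \right)} = - 3 r w$ ($H{\left(w,r \right)} = - 3 w r = - 3 r w$)
$J = 30$
$A = - \frac{315}{4}$ ($A = 30 \left(- \frac{21}{8}\right) = - \frac{315}{4} \approx -78.75$)
$\left(q{\left(19,-24 \right)} + H{\left(62,C{\left(-7,11 \right)} \right)}\right) + A = \left(-24 - 3 \left(-7\right)^{2} \cdot 62\right) - \frac{315}{4} = \left(-24 - 147 \cdot 62\right) - \frac{315}{4} = \left(-24 - 9114\right) - \frac{315}{4} = -9138 - \frac{315}{4} = - \frac{36867}{4}$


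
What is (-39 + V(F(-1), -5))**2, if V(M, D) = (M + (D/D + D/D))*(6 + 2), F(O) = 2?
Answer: 49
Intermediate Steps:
V(M, D) = 16 + 8*M (V(M, D) = (M + (1 + 1))*8 = (M + 2)*8 = (2 + M)*8 = 16 + 8*M)
(-39 + V(F(-1), -5))**2 = (-39 + (16 + 8*2))**2 = (-39 + (16 + 16))**2 = (-39 + 32)**2 = (-7)**2 = 49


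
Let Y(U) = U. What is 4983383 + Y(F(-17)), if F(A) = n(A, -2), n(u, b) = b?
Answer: 4983381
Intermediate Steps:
F(A) = -2
4983383 + Y(F(-17)) = 4983383 - 2 = 4983381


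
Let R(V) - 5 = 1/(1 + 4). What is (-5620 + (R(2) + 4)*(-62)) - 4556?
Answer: -53732/5 ≈ -10746.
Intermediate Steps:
R(V) = 26/5 (R(V) = 5 + 1/(1 + 4) = 5 + 1/5 = 26/5)
(-5620 + (R(2) + 4)*(-62)) - 4556 = (-5620 + (26/5 + 4)*(-62)) - 4556 = (-5620 + (46/5)*(-62)) - 4556 = (-5620 - 2852/5) - 4556 = -30952/5 - 4556 = -53732/5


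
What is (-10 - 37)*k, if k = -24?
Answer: 1128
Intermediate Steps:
(-10 - 37)*k = (-10 - 37)*(-24) = -47*(-24) = 1128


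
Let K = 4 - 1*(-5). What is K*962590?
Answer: 8663310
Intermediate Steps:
K = 9 (K = 4 + 5 = 9)
K*962590 = 9*962590 = 8663310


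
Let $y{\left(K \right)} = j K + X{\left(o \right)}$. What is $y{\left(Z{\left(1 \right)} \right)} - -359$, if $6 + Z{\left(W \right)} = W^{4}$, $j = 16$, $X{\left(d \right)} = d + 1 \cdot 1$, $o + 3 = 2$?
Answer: $279$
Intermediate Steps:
$o = -1$ ($o = -3 + 2 = -1$)
$X{\left(d \right)} = 1 + d$ ($X{\left(d \right)} = d + 1 = 1 + d$)
$Z{\left(W \right)} = -6 + W^{4}$
$y{\left(K \right)} = 16 K$ ($y{\left(K \right)} = 16 K + \left(1 - 1\right) = 16 K + 0 = 16 K$)
$y{\left(Z{\left(1 \right)} \right)} - -359 = 16 \left(-6 + 1^{4}\right) - -359 = 16 \left(-6 + 1\right) + 359 = 16 \left(-5\right) + 359 = -80 + 359 = 279$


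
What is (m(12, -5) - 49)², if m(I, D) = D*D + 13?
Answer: 121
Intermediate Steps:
m(I, D) = 13 + D² (m(I, D) = D² + 13 = 13 + D²)
(m(12, -5) - 49)² = ((13 + (-5)²) - 49)² = ((13 + 25) - 49)² = (38 - 49)² = (-11)² = 121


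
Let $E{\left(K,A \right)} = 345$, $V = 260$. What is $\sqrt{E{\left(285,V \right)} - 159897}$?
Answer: $24 i \sqrt{277} \approx 399.44 i$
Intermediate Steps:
$\sqrt{E{\left(285,V \right)} - 159897} = \sqrt{345 - 159897} = \sqrt{-159552} = 24 i \sqrt{277}$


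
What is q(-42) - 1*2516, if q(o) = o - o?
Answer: -2516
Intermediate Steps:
q(o) = 0
q(-42) - 1*2516 = 0 - 1*2516 = 0 - 2516 = -2516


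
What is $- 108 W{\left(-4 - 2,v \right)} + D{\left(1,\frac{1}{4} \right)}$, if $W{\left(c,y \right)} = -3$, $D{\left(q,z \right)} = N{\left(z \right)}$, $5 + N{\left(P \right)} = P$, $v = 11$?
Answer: $\frac{1277}{4} \approx 319.25$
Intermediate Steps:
$N{\left(P \right)} = -5 + P$
$D{\left(q,z \right)} = -5 + z$
$- 108 W{\left(-4 - 2,v \right)} + D{\left(1,\frac{1}{4} \right)} = \left(-108\right) \left(-3\right) - \left(5 - \frac{1}{4}\right) = 324 + \left(-5 + \frac{1}{4}\right) = 324 - \frac{19}{4} = \frac{1277}{4}$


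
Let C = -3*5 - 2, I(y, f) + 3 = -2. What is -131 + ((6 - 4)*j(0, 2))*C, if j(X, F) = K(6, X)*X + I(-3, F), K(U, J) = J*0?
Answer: 39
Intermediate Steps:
I(y, f) = -5 (I(y, f) = -3 - 2 = -5)
K(U, J) = 0
j(X, F) = -5 (j(X, F) = 0*X - 5 = 0 - 5 = -5)
C = -17 (C = -15 - 2 = -17)
-131 + ((6 - 4)*j(0, 2))*C = -131 + ((6 - 4)*(-5))*(-17) = -131 + (2*(-5))*(-17) = -131 - 10*(-17) = -131 + 170 = 39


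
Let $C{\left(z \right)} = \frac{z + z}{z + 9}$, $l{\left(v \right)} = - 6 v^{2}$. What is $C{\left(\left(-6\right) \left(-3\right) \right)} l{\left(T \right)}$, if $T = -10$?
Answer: $-800$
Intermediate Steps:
$C{\left(z \right)} = \frac{2 z}{9 + z}$
$C{\left(\left(-6\right) \left(-3\right) \right)} l{\left(T \right)} = \frac{2 \left(\left(-6\right) \left(-3\right)\right)}{9 - -18} \left(- 6 \left(-10\right)^{2}\right) = 2 \cdot 18 \frac{1}{9 + 18} \left(\left(-6\right) 100\right) = 2 \cdot 18 \cdot \frac{1}{27} \left(-600\right) = \frac{4}{3} \left(-600\right) = -800$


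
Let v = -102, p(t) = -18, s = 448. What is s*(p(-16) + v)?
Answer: -53760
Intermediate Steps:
s*(p(-16) + v) = 448*(-18 - 102) = 448*(-120) = -53760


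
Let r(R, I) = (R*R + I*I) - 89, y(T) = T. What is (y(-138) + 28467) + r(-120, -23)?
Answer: 43169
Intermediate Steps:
r(R, I) = -89 + I**2 + R**2 (r(R, I) = (R**2 + I**2) - 89 = (I**2 + R**2) - 89 = -89 + I**2 + R**2)
(y(-138) + 28467) + r(-120, -23) = (-138 + 28467) + (-89 + (-23)**2 + (-120)**2) = 28329 + (-89 + 529 + 14400) = 28329 + 14840 = 43169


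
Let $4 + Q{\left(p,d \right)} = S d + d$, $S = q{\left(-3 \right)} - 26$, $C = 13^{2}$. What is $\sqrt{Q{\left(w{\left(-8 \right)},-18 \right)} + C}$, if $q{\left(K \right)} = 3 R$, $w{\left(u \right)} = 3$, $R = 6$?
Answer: $\sqrt{291} \approx 17.059$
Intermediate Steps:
$C = 169$
$q{\left(K \right)} = 18$ ($q{\left(K \right)} = 3 \cdot 6 = 18$)
$S = -8$ ($S = 18 - 26 = -8$)
$Q{\left(p,d \right)} = -4 - 7 d$ ($Q{\left(p,d \right)} = -4 + \left(- 8 d + d\right) = -4 - 7 d$)
$\sqrt{Q{\left(w{\left(-8 \right)},-18 \right)} + C} = \sqrt{\left(-4 - -126\right) + 169} = \sqrt{\left(-4 + 126\right) + 169} = \sqrt{122 + 169} = \sqrt{291}$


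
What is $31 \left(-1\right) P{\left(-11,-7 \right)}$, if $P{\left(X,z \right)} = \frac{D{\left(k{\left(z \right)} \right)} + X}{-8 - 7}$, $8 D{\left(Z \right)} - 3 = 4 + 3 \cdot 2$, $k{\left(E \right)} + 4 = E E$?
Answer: $- \frac{155}{8} \approx -19.375$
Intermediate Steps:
$k{\left(E \right)} = -4 + E^{2}$ ($k{\left(E \right)} = -4 + E E = -4 + E^{2}$)
$D{\left(Z \right)} = \frac{13}{8}$ ($D{\left(Z \right)} = \frac{3}{8} + \frac{4 + 3 \cdot 2}{8} = \frac{3}{8} + \frac{4 + 6}{8} = \frac{3}{8} + \frac{1}{8} \cdot 10 = \frac{3}{8} + \frac{5}{4} = \frac{13}{8}$)
$P{\left(X,z \right)} = - \frac{13}{120} - \frac{X}{15}$ ($P{\left(X,z \right)} = \frac{\frac{13}{8} + X}{-8 - 7} = \frac{\frac{13}{8} + X}{-15} = \left(\frac{13}{8} + X\right) \left(- \frac{1}{15}\right) = - \frac{13}{120} - \frac{X}{15}$)
$31 \left(-1\right) P{\left(-11,-7 \right)} = 31 \left(-1\right) \left(- \frac{13}{120} - - \frac{11}{15}\right) = - 31 \left(- \frac{13}{120} + \frac{11}{15}\right) = \left(-31\right) \frac{5}{8} = - \frac{155}{8}$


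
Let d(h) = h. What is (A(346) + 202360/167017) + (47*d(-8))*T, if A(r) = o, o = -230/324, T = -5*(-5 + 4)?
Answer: -50853122155/27056754 ≈ -1879.5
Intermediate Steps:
T = 5 (T = -5*(-1) = 5)
o = -115/162 (o = -230*1/324 = -115/162 ≈ -0.70988)
A(r) = -115/162
(A(346) + 202360/167017) + (47*d(-8))*T = (-115/162 + 202360/167017) + (47*(-8))*5 = (-115/162 + 202360*(1/167017)) - 376*5 = (-115/162 + 202360/167017) - 1880 = 13575365/27056754 - 1880 = -50853122155/27056754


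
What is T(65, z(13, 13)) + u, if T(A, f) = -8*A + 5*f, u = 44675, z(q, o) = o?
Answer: 44220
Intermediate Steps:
T(65, z(13, 13)) + u = (-8*65 + 5*13) + 44675 = (-520 + 65) + 44675 = -455 + 44675 = 44220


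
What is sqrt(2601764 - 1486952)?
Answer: 6*sqrt(30967) ≈ 1055.8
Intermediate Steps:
sqrt(2601764 - 1486952) = sqrt(1114812) = 6*sqrt(30967)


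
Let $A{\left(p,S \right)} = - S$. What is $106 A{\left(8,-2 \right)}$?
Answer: $212$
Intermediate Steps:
$106 A{\left(8,-2 \right)} = 106 \left(\left(-1\right) \left(-2\right)\right) = 106 \cdot 2 = 212$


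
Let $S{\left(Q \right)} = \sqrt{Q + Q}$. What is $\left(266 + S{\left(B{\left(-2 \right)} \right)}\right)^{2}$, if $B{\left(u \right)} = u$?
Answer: $70752 + 1064 i \approx 70752.0 + 1064.0 i$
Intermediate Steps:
$S{\left(Q \right)} = \sqrt{2} \sqrt{Q}$ ($S{\left(Q \right)} = \sqrt{2 Q} = \sqrt{2} \sqrt{Q}$)
$\left(266 + S{\left(B{\left(-2 \right)} \right)}\right)^{2} = \left(266 + \sqrt{2} \sqrt{-2}\right)^{2} = \left(266 + \sqrt{2} i \sqrt{2}\right)^{2} = \left(266 + 2 i\right)^{2}$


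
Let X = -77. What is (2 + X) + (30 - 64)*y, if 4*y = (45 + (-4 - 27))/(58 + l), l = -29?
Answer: -2294/29 ≈ -79.103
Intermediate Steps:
y = 7/58 (y = ((45 + (-4 - 27))/(58 - 29))/4 = ((45 - 31)/29)/4 = (14*(1/29))/4 = (¼)*(14/29) = 7/58 ≈ 0.12069)
(2 + X) + (30 - 64)*y = (2 - 77) + (30 - 64)*(7/58) = -75 - 34*7/58 = -75 - 119/29 = -2294/29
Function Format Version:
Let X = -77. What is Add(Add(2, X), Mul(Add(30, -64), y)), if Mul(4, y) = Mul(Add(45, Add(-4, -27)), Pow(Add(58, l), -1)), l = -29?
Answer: Rational(-2294, 29) ≈ -79.103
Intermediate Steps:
y = Rational(7, 58) (y = Mul(Rational(1, 4), Mul(Add(45, Add(-4, -27)), Pow(Add(58, -29), -1))) = Mul(Rational(1, 4), Mul(Add(45, -31), Pow(29, -1))) = Mul(Rational(1, 4), Mul(14, Rational(1, 29))) = Mul(Rational(1, 4), Rational(14, 29)) = Rational(7, 58) ≈ 0.12069)
Add(Add(2, X), Mul(Add(30, -64), y)) = Add(Add(2, -77), Mul(Add(30, -64), Rational(7, 58))) = Add(-75, Mul(-34, Rational(7, 58))) = Add(-75, Rational(-119, 29)) = Rational(-2294, 29)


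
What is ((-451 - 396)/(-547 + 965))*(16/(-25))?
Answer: 616/475 ≈ 1.2968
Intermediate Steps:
((-451 - 396)/(-547 + 965))*(16/(-25)) = (-847/418)*(16*(-1/25)) = -847*1/418*(-16/25) = -77/38*(-16/25) = 616/475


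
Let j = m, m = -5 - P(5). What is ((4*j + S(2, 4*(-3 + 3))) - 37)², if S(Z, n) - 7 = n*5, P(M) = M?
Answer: 4900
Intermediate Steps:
S(Z, n) = 7 + 5*n (S(Z, n) = 7 + n*5 = 7 + 5*n)
m = -10 (m = -5 - 1*5 = -5 - 5 = -10)
j = -10
((4*j + S(2, 4*(-3 + 3))) - 37)² = ((4*(-10) + (7 + 5*(4*(-3 + 3)))) - 37)² = ((-40 + (7 + 5*(4*0))) - 37)² = ((-40 + (7 + 5*0)) - 37)² = ((-40 + (7 + 0)) - 37)² = ((-40 + 7) - 37)² = (-33 - 37)² = (-70)² = 4900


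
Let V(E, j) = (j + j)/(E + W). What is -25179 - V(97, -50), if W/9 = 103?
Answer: -6445799/256 ≈ -25179.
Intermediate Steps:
W = 927 (W = 9*103 = 927)
V(E, j) = 2*j/(927 + E) (V(E, j) = (j + j)/(E + 927) = (2*j)/(927 + E) = 2*j/(927 + E))
-25179 - V(97, -50) = -25179 - 2*(-50)/(927 + 97) = -25179 - 2*(-50)/1024 = -25179 - 1*(-25/256) = -25179 + 25/256 = -6445799/256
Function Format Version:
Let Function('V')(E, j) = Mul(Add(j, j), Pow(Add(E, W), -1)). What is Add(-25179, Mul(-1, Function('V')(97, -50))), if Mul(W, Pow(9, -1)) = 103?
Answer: Rational(-6445799, 256) ≈ -25179.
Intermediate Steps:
W = 927 (W = Mul(9, 103) = 927)
Function('V')(E, j) = Mul(2, j, Pow(Add(927, E), -1)) (Function('V')(E, j) = Mul(Add(j, j), Pow(Add(E, 927), -1)) = Mul(Mul(2, j), Pow(Add(927, E), -1)) = Mul(2, j, Pow(Add(927, E), -1)))
Add(-25179, Mul(-1, Function('V')(97, -50))) = Add(-25179, Mul(-1, Mul(2, -50, Pow(Add(927, 97), -1)))) = Add(-25179, Mul(-1, Mul(2, -50, Pow(1024, -1)))) = Add(-25179, Mul(-1, Mul(2, -50, Rational(1, 1024)))) = Add(-25179, Mul(-1, Rational(-25, 256))) = Add(-25179, Rational(25, 256)) = Rational(-6445799, 256)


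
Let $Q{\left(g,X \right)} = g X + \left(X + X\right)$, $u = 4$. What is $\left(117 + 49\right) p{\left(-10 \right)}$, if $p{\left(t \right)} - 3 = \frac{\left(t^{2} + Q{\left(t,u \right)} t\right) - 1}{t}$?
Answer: $- \frac{32287}{5} \approx -6457.4$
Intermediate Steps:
$Q{\left(g,X \right)} = 2 X + X g$ ($Q{\left(g,X \right)} = X g + 2 X = 2 X + X g$)
$p{\left(t \right)} = 3 + \frac{-1 + t^{2} + t \left(8 + 4 t\right)}{t}$ ($p{\left(t \right)} = 3 + \frac{\left(t^{2} + 4 \left(2 + t\right) t\right) - 1}{t} = 3 + \frac{\left(t^{2} + \left(8 + 4 t\right) t\right) - 1}{t} = 3 + \frac{\left(t^{2} + t \left(8 + 4 t\right)\right) - 1}{t} = 3 + \frac{-1 + t^{2} + t \left(8 + 4 t\right)}{t}$)
$\left(117 + 49\right) p{\left(-10 \right)} = \left(117 + 49\right) \left(11 - \frac{1}{-10} + 5 \left(-10\right)\right) = 166 \left(11 - - \frac{1}{10} - 50\right) = 166 \left(11 + \frac{1}{10} - 50\right) = 166 \left(- \frac{389}{10}\right) = - \frac{32287}{5}$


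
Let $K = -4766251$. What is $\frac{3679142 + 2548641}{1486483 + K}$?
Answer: $- \frac{6227783}{3279768} \approx -1.8988$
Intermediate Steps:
$\frac{3679142 + 2548641}{1486483 + K} = \frac{3679142 + 2548641}{1486483 - 4766251} = \frac{6227783}{-3279768} = 6227783 \left(- \frac{1}{3279768}\right) = - \frac{6227783}{3279768}$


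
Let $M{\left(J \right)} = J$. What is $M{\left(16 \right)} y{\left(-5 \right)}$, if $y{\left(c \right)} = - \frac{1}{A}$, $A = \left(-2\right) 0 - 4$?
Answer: $4$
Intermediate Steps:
$A = -4$ ($A = 0 - 4 = -4$)
$y{\left(c \right)} = \frac{1}{4}$ ($y{\left(c \right)} = - \frac{1}{-4} = \left(-1\right) \left(- \frac{1}{4}\right) = \frac{1}{4}$)
$M{\left(16 \right)} y{\left(-5 \right)} = 16 \cdot \frac{1}{4} = 4$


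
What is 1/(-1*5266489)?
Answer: -1/5266489 ≈ -1.8988e-7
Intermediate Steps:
1/(-1*5266489) = 1/(-5266489) = -1/5266489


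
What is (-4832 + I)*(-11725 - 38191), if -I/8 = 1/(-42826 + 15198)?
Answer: 1665927631752/6907 ≈ 2.4119e+8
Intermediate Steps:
I = 2/6907 (I = -8/(-42826 + 15198) = -8/(-27628) = -8*(-1/27628) = 2/6907 ≈ 0.00028956)
(-4832 + I)*(-11725 - 38191) = (-4832 + 2/6907)*(-11725 - 38191) = -33374622/6907*(-49916) = 1665927631752/6907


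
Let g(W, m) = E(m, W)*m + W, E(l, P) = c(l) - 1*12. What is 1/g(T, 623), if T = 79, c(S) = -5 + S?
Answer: 1/377617 ≈ 2.6482e-6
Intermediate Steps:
E(l, P) = -17 + l (E(l, P) = (-5 + l) - 1*12 = (-5 + l) - 12 = -17 + l)
g(W, m) = W + m*(-17 + m) (g(W, m) = (-17 + m)*m + W = m*(-17 + m) + W = W + m*(-17 + m))
1/g(T, 623) = 1/(79 + 623*(-17 + 623)) = 1/(79 + 623*606) = 1/(79 + 377538) = 1/377617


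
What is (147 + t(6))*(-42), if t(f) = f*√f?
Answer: -6174 - 252*√6 ≈ -6791.3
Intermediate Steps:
t(f) = f^(3/2)
(147 + t(6))*(-42) = (147 + 6^(3/2))*(-42) = (147 + 6*√6)*(-42) = -6174 - 252*√6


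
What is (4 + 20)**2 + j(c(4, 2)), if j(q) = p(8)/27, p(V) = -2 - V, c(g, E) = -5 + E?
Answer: 15542/27 ≈ 575.63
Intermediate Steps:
j(q) = -10/27 (j(q) = (-2 - 1*8)/27 = (-2 - 8)*(1/27) = -10*1/27 = -10/27)
(4 + 20)**2 + j(c(4, 2)) = (4 + 20)**2 - 10/27 = 24**2 - 10/27 = 576 - 10/27 = 15542/27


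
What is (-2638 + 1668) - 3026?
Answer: -3996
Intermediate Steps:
(-2638 + 1668) - 3026 = -970 - 3026 = -3996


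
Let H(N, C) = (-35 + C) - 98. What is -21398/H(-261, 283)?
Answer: -10699/75 ≈ -142.65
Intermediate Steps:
H(N, C) = -133 + C
-21398/H(-261, 283) = -21398/(-133 + 283) = -21398/150 = -21398*1/150 = -10699/75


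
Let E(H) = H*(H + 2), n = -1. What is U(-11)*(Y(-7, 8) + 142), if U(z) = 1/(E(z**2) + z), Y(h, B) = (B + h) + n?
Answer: 71/7436 ≈ 0.0095481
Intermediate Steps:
E(H) = H*(2 + H)
Y(h, B) = -1 + B + h (Y(h, B) = (B + h) - 1 = -1 + B + h)
U(z) = 1/(z + z**2*(2 + z**2)) (U(z) = 1/(z**2*(2 + z**2) + z) = 1/(z + z**2*(2 + z**2)))
U(-11)*(Y(-7, 8) + 142) = (1/((-11)*(1 - 11*(2 + (-11)**2))))*((-1 + 8 - 7) + 142) = (-1/(11*(1 - 11*(2 + 121))))*(0 + 142) = -1/(11*(1 - 11*123))*142 = -1/(11*(1 - 1353))*142 = -1/11/(-1352)*142 = -1/11*(-1/1352)*142 = (1/14872)*142 = 71/7436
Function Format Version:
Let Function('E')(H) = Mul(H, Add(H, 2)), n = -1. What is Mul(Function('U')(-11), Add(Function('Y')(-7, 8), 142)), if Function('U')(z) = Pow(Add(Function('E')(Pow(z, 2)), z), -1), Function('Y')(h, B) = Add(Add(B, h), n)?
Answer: Rational(71, 7436) ≈ 0.0095481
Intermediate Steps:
Function('E')(H) = Mul(H, Add(2, H))
Function('Y')(h, B) = Add(-1, B, h) (Function('Y')(h, B) = Add(Add(B, h), -1) = Add(-1, B, h))
Function('U')(z) = Pow(Add(z, Mul(Pow(z, 2), Add(2, Pow(z, 2)))), -1) (Function('U')(z) = Pow(Add(Mul(Pow(z, 2), Add(2, Pow(z, 2))), z), -1) = Pow(Add(z, Mul(Pow(z, 2), Add(2, Pow(z, 2)))), -1))
Mul(Function('U')(-11), Add(Function('Y')(-7, 8), 142)) = Mul(Mul(Pow(-11, -1), Pow(Add(1, Mul(-11, Add(2, Pow(-11, 2)))), -1)), Add(Add(-1, 8, -7), 142)) = Mul(Mul(Rational(-1, 11), Pow(Add(1, Mul(-11, Add(2, 121))), -1)), Add(0, 142)) = Mul(Mul(Rational(-1, 11), Pow(Add(1, Mul(-11, 123)), -1)), 142) = Mul(Mul(Rational(-1, 11), Pow(Add(1, -1353), -1)), 142) = Mul(Mul(Rational(-1, 11), Pow(-1352, -1)), 142) = Mul(Mul(Rational(-1, 11), Rational(-1, 1352)), 142) = Mul(Rational(1, 14872), 142) = Rational(71, 7436)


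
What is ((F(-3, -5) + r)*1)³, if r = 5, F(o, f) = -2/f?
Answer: 19683/125 ≈ 157.46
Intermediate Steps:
((F(-3, -5) + r)*1)³ = ((-2/(-5) + 5)*1)³ = ((-2*(-⅕) + 5)*1)³ = ((⅖ + 5)*1)³ = ((27/5)*1)³ = (27/5)³ = 19683/125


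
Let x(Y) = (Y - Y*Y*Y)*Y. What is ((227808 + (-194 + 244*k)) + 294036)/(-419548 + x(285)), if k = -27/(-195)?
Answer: -16954723/214429765810 ≈ -7.9069e-5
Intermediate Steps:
k = 9/65 (k = -27*(-1/195) = 9/65 ≈ 0.13846)
x(Y) = Y*(Y - Y³) (x(Y) = (Y - Y²*Y)*Y = (Y - Y³)*Y = Y*(Y - Y³))
((227808 + (-194 + 244*k)) + 294036)/(-419548 + x(285)) = ((227808 + (-194 + 244*(9/65))) + 294036)/(-419548 + (285² - 1*285⁴)) = ((227808 + (-194 + 2196/65)) + 294036)/(-419548 + (81225 - 1*6597500625)) = ((227808 - 10414/65) + 294036)/(-419548 + (81225 - 6597500625)) = (14797106/65 + 294036)/(-419548 - 6597419400) = (33909446/65)/(-6597838948) = (33909446/65)*(-1/6597838948) = -16954723/214429765810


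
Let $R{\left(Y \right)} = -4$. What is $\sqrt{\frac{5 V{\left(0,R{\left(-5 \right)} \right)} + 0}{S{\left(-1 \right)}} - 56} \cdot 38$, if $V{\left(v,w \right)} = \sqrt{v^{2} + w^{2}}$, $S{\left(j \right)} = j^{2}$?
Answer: $228 i \approx 228.0 i$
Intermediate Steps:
$\sqrt{\frac{5 V{\left(0,R{\left(-5 \right)} \right)} + 0}{S{\left(-1 \right)}} - 56} \cdot 38 = \sqrt{\frac{5 \sqrt{0^{2} + \left(-4\right)^{2}} + 0}{\left(-1\right)^{2}} - 56} \cdot 38 = \sqrt{\frac{5 \sqrt{0 + 16} + 0}{1} - 56} \cdot 38 = \sqrt{\left(5 \sqrt{16} + 0\right) 1 - 56} \cdot 38 = \sqrt{\left(5 \cdot 4 + 0\right) 1 - 56} \cdot 38 = \sqrt{\left(20 + 0\right) 1 - 56} \cdot 38 = \sqrt{20 \cdot 1 - 56} \cdot 38 = \sqrt{20 - 56} \cdot 38 = \sqrt{-36} \cdot 38 = 6 i 38 = 228 i$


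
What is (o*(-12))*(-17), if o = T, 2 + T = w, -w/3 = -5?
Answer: 2652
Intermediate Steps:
w = 15 (w = -3*(-5) = 15)
T = 13 (T = -2 + 15 = 13)
o = 13
(o*(-12))*(-17) = (13*(-12))*(-17) = -156*(-17) = 2652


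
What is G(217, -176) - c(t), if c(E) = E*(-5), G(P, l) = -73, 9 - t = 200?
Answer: -1028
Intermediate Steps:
t = -191 (t = 9 - 1*200 = 9 - 200 = -191)
c(E) = -5*E
G(217, -176) - c(t) = -73 - (-5)*(-191) = -73 - 1*955 = -73 - 955 = -1028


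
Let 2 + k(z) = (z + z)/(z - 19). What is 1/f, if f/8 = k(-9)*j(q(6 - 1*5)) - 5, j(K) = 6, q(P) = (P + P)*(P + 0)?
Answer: -7/736 ≈ -0.0095109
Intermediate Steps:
k(z) = -2 + 2*z/(-19 + z) (k(z) = -2 + (z + z)/(z - 19) = -2 + (2*z)/(-19 + z) = -2 + 2*z/(-19 + z))
q(P) = 2*P**2 (q(P) = (2*P)*P = 2*P**2)
f = -736/7 (f = 8*((38/(-19 - 9))*6 - 5) = 8*((38/(-28))*6 - 5) = 8*((38*(-1/28))*6 - 5) = 8*(-19/14*6 - 5) = 8*(-57/7 - 5) = 8*(-92/7) = -736/7 ≈ -105.14)
1/f = 1/(-736/7) = -7/736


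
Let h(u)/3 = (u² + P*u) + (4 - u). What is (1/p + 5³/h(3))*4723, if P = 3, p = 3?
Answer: 226704/19 ≈ 11932.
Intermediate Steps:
h(u) = 12 + 3*u² + 6*u (h(u) = 3*((u² + 3*u) + (4 - u)) = 3*(4 + u² + 2*u) = 12 + 3*u² + 6*u)
(1/p + 5³/h(3))*4723 = (1/3 + 5³/(12 + 3*3² + 6*3))*4723 = (1*(⅓) + 125/(12 + 3*9 + 18))*4723 = (⅓ + 125/(12 + 27 + 18))*4723 = (⅓ + 125/57)*4723 = (48/19)*4723 = 226704/19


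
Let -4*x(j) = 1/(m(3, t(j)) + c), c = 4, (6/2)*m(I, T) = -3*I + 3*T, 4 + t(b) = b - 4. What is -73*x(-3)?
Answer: -73/40 ≈ -1.8250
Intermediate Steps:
t(b) = -8 + b (t(b) = -4 + (b - 4) = -4 + (-4 + b) = -8 + b)
m(I, T) = T - I (m(I, T) = (-3*I + 3*T)/3 = T - I)
x(j) = -1/(4*(-7 + j)) (x(j) = -1/(4*(((-8 + j) - 1*3) + 4)) = -1/(4*(((-8 + j) - 3) + 4)) = -1/(4*((-11 + j) + 4)) = -1/(4*(-7 + j)))
-73*x(-3) = -(-73)/(-28 + 4*(-3)) = -(-73)/(-28 - 12) = -(-73)/(-40) = -(-73)*(-1)/40 = -73*1/40 = -73/40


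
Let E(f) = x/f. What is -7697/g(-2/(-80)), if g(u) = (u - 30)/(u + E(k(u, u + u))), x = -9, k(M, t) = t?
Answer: -55410703/1199 ≈ -46214.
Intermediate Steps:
E(f) = -9/f
g(u) = (-30 + u)/(u - 9/(2*u)) (g(u) = (u - 30)/(u - 9/(u + u)) = (-30 + u)/(u - 9*1/(2*u)) = (-30 + u)/(u - 9/(2*u)))
-7697/g(-2/(-80)) = -7697*20*(-9 + 2*(-2/(-80))²)/(-30 - 2/(-80)) = -7697*20*(-9 + 2*(-2*(-1/80))²)/(-30 - 2*(-1/80)) = -7697*20*(-9 + 2*(1/40)²)/(-30 + 1/40) = -7697/(2*(1/40)*(-1199/40)/(-9 + 2*(1/1600))) = -7697/(2*(1/40)*(-1199/40)/(-9 + 1/800)) = -7697/(2*(1/40)*(-1199/40)/(-7199/800)) = -7697/(2*(1/40)*(-800/7199)*(-1199/40)) = -7697/1199/7199 = -7697*7199/1199 = -55410703/1199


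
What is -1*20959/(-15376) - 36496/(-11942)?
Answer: 405727437/91810096 ≈ 4.4192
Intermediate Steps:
-1*20959/(-15376) - 36496/(-11942) = -20959*(-1/15376) - 36496*(-1/11942) = 20959/15376 + 18248/5971 = 405727437/91810096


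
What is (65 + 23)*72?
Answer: 6336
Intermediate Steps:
(65 + 23)*72 = 88*72 = 6336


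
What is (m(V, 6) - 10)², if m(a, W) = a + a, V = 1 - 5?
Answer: 324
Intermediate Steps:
V = -4
m(a, W) = 2*a
(m(V, 6) - 10)² = (2*(-4) - 10)² = (-8 - 10)² = (-18)² = 324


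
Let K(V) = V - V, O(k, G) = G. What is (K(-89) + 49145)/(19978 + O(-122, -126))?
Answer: 49145/19852 ≈ 2.4756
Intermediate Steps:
K(V) = 0
(K(-89) + 49145)/(19978 + O(-122, -126)) = (0 + 49145)/(19978 - 126) = 49145/19852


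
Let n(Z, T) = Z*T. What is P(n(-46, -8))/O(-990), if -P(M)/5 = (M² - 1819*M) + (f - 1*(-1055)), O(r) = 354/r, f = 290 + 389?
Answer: -439093050/59 ≈ -7.4423e+6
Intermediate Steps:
f = 679
n(Z, T) = T*Z
P(M) = -8670 - 5*M² + 9095*M (P(M) = -5*((M² - 1819*M) + (679 - 1*(-1055))) = -5*((M² - 1819*M) + (679 + 1055)) = -5*((M² - 1819*M) + 1734) = -5*(1734 + M² - 1819*M) = -8670 - 5*M² + 9095*M)
P(n(-46, -8))/O(-990) = (-8670 - 5*(-8*(-46))² + 9095*(-8*(-46)))/((354/(-990))) = (-8670 - 5*368² + 9095*368)/((354*(-1/990))) = (-8670 - 5*135424 + 3346960)/(-59/165) = (-8670 - 677120 + 3346960)*(-165/59) = 2661170*(-165/59) = -439093050/59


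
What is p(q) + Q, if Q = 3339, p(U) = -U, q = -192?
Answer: 3531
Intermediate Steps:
p(q) + Q = -1*(-192) + 3339 = 192 + 3339 = 3531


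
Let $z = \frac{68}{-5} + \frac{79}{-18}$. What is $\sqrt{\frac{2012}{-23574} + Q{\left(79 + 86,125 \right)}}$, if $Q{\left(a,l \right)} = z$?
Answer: $\frac{i \sqrt{251111465990}}{117870} \approx 4.2514 i$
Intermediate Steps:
$z = - \frac{1619}{90}$ ($z = 68 \left(- \frac{1}{5}\right) + 79 \left(- \frac{1}{18}\right) = - \frac{68}{5} - \frac{79}{18} = - \frac{1619}{90} \approx -17.989$)
$Q{\left(a,l \right)} = - \frac{1619}{90}$
$\sqrt{\frac{2012}{-23574} + Q{\left(79 + 86,125 \right)}} = \sqrt{\frac{2012}{-23574} - \frac{1619}{90}} = \sqrt{2012 \left(- \frac{1}{23574}\right) - \frac{1619}{90}} = \sqrt{- \frac{1006}{11787} - \frac{1619}{90}} = \sqrt{- \frac{6391231}{353610}} = \frac{i \sqrt{251111465990}}{117870}$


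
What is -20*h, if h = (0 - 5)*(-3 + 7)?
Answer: 400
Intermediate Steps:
h = -20 (h = -5*4 = -20)
-20*h = -20*(-20) = 400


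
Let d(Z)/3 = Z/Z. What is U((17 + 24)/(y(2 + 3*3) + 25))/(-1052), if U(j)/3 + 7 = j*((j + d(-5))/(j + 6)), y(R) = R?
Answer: 58655/3244368 ≈ 0.018079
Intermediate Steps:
d(Z) = 3 (d(Z) = 3*(Z/Z) = 3*1 = 3)
U(j) = -21 + 3*j*(3 + j)/(6 + j) (U(j) = -21 + 3*(j*((j + 3)/(j + 6))) = -21 + 3*(j*((3 + j)/(6 + j))) = -21 + 3*(j*(3 + j)/(6 + j)) = -21 + 3*j*(3 + j)/(6 + j))
U((17 + 24)/(y(2 + 3*3) + 25))/(-1052) = (3*(-42 + ((17 + 24)/((2 + 3*3) + 25))² - 4*(17 + 24)/((2 + 3*3) + 25))/(6 + (17 + 24)/((2 + 3*3) + 25)))/(-1052) = (3*(-42 + (41/((2 + 9) + 25))² - 164/((2 + 9) + 25))/(6 + 41/((2 + 9) + 25)))*(-1/1052) = (3*(-42 + (41/(11 + 25))² - 164/(11 + 25))/(6 + 41/(11 + 25)))*(-1/1052) = (3*(-42 + (41/36)² - 164/36)/(6 + 41/36))*(-1/1052) = (3*(-42 + (41*(1/36))² - 164/36)/(6 + 41*(1/36)))*(-1/1052) = (3*(-42 + (41/36)² - 4*41/36)/(6 + 41/36))*(-1/1052) = (3*(-42 + 1681/1296 - 41/9)/(257/36))*(-1/1052) = (3*(36/257)*(-58655/1296))*(-1/1052) = -58655/3084*(-1/1052) = 58655/3244368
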